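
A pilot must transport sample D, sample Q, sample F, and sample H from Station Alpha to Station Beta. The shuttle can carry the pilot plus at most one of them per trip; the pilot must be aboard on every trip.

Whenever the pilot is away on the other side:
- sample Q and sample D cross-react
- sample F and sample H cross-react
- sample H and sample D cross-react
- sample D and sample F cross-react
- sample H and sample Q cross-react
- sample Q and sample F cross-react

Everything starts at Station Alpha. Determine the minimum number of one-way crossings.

impossible

Whatever the first load, the items left behind include a forbidden pair without the pilot. No opening move is safe, so no plan exists.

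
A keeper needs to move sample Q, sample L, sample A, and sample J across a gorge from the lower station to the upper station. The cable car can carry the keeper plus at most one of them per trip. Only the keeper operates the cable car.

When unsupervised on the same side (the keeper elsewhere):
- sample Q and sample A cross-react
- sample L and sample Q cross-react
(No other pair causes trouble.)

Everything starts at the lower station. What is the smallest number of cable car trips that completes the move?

Counting alone: the keeper can take at most 1 across per trip to the upper station, so moving all 4 needs at least 4 loaded trips out, with a return between consecutive ones — at least 7 crossings.
The safety rule pushes this higher. Following every safe sequence of crossings, the most of the 4 that can be at the upper station as the cable car arrives there on crossing 7 is 3 — never all 4.
So no plan with fewer than 9 crossings exists, and this one achieves 9:
1. Keeper goes to the upper station with sample Q.  [the lower station: sample A, sample J, sample L | the upper station: sample Q]
2. Keeper goes back to the lower station alone.  [the lower station: sample A, sample J, sample L | the upper station: sample Q]
3. Keeper goes to the upper station with sample L.  [the lower station: sample A, sample J | the upper station: sample L, sample Q]
4. Keeper goes back to the lower station with sample Q.  [the lower station: sample A, sample J, sample Q | the upper station: sample L]
5. Keeper goes to the upper station with sample A.  [the lower station: sample J, sample Q | the upper station: sample A, sample L]
6. Keeper goes back to the lower station alone.  [the lower station: sample J, sample Q | the upper station: sample A, sample L]
7. Keeper goes to the upper station with sample J.  [the lower station: sample Q | the upper station: sample A, sample J, sample L]
8. Keeper goes back to the lower station alone.  [the lower station: sample Q | the upper station: sample A, sample J, sample L]
9. Keeper goes to the upper station with sample Q.  [the lower station: — | the upper station: sample A, sample J, sample L, sample Q]

9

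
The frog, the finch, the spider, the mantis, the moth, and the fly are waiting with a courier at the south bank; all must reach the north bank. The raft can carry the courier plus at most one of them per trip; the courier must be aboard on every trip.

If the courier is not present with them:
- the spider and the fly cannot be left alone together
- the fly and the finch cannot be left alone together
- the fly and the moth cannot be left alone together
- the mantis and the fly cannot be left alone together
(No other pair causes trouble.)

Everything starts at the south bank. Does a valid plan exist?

No

Following every safe sequence of crossings from the start, the most of the 6 that can be at the north bank as the raft arrives there on crossings 1, 3, 5 is 1, 2, 3 respectively; the best ever achieved is 3 of 6.
From crossing 7 on, no configuration arises that was not already reachable earlier: only 22 distinct safe configurations (who is on which side, and where the raft is) can ever be reached, none of them has everyone across, and every continuation just revisits them. So no valid plan exists.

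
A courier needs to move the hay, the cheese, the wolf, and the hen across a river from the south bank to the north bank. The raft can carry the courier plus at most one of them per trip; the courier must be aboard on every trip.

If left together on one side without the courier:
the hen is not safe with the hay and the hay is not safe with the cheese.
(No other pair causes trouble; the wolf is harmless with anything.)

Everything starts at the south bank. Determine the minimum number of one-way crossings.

9

Counting alone: the courier can take at most 1 across per trip to the north bank, so moving all 4 needs at least 4 loaded trips out, with a return between consecutive ones — at least 7 crossings.
The safety rule pushes this higher. Following every safe sequence of crossings, the most of the 4 that can be at the north bank as the raft arrives there on crossing 7 is 3 — never all 4.
So no plan with fewer than 9 crossings exists, and this one achieves 9:
1. Courier goes to the north bank with the hay.  [the south bank: the cheese, the hen, the wolf | the north bank: the hay]
2. Courier goes back to the south bank alone.  [the south bank: the cheese, the hen, the wolf | the north bank: the hay]
3. Courier goes to the north bank with the cheese.  [the south bank: the hen, the wolf | the north bank: the cheese, the hay]
4. Courier goes back to the south bank with the hay.  [the south bank: the hay, the hen, the wolf | the north bank: the cheese]
5. Courier goes to the north bank with the hen.  [the south bank: the hay, the wolf | the north bank: the cheese, the hen]
6. Courier goes back to the south bank alone.  [the south bank: the hay, the wolf | the north bank: the cheese, the hen]
7. Courier goes to the north bank with the wolf.  [the south bank: the hay | the north bank: the cheese, the hen, the wolf]
8. Courier goes back to the south bank alone.  [the south bank: the hay | the north bank: the cheese, the hen, the wolf]
9. Courier goes to the north bank with the hay.  [the south bank: — | the north bank: the cheese, the hay, the hen, the wolf]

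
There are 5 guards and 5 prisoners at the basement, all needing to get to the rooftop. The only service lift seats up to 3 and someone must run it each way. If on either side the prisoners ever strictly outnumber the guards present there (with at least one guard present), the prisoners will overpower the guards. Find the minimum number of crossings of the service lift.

Counting alone: each trip to the rooftop takes at most 3 across and each return brings at least 1 back, so after t trips out (and t−1 returns) at most 3t − (t−1) of the 10 are across; that first reaches 10 at t = 5, so at least 9 crossings are needed.
The safety rule pushes this higher. Following every safe sequence of crossings, the most of the 10 that can be at the rooftop as the service lift arrives there on crossing 9 is 9 — never all 10.
So no plan with fewer than 11 crossings exists, and this one achieves 11:
1. 2 prisoners → the rooftop.  (the basement: 5G 3P; the rooftop: 0G 2P)
2. 1 prisoner ← the basement.  (the basement: 5G 4P; the rooftop: 0G 1P)
3. 3 prisoners → the rooftop.  (the basement: 5G 1P; the rooftop: 0G 4P)
4. 1 prisoner ← the basement.  (the basement: 5G 2P; the rooftop: 0G 3P)
5. 3 guards → the rooftop.  (the basement: 2G 2P; the rooftop: 3G 3P)
6. 1 guard and 1 prisoner ← the basement.  (the basement: 3G 3P; the rooftop: 2G 2P)
7. 3 guards → the rooftop.  (the basement: 0G 3P; the rooftop: 5G 2P)
8. 1 prisoner ← the basement.  (the basement: 0G 4P; the rooftop: 5G 1P)
9. 2 prisoners → the rooftop.  (the basement: 0G 2P; the rooftop: 5G 3P)
10. 1 prisoner ← the basement.  (the basement: 0G 3P; the rooftop: 5G 2P)
11. 3 prisoners → the rooftop.  (the basement: 0G 0P; the rooftop: 5G 5P)

11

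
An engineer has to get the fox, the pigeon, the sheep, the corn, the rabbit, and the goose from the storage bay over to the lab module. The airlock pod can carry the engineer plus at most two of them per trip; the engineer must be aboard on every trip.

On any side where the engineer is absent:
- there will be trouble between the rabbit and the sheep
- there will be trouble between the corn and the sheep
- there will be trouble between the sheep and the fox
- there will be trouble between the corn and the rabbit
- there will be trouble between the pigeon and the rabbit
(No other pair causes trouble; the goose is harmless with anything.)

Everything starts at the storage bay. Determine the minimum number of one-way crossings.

Counting alone: the engineer can take at most 2 across per trip to the lab module, so moving all 6 needs at least 3 loaded trips out, with a return between consecutive ones — at least 5 crossings.
The safety rule pushes this higher. Following every safe sequence of crossings, the most of the 6 that can be at the lab module as the airlock pod arrives there on crossings 5, 7 is 4, 5 respectively — never all 6.
So no plan with fewer than 9 crossings exists, and this one achieves 9:
1. Engineer goes to the lab module with the rabbit and the sheep.
2. Engineer goes back to the storage bay with the sheep.
3. Engineer goes to the lab module with the fox and the sheep.
4. Engineer goes back to the storage bay with the sheep.
5. Engineer goes to the lab module with the corn and the pigeon.
6. Engineer goes back to the storage bay with the rabbit.
7. Engineer goes to the lab module with the goose and the sheep.
8. Engineer goes back to the storage bay with the sheep.
9. Engineer goes to the lab module with the rabbit and the sheep.

9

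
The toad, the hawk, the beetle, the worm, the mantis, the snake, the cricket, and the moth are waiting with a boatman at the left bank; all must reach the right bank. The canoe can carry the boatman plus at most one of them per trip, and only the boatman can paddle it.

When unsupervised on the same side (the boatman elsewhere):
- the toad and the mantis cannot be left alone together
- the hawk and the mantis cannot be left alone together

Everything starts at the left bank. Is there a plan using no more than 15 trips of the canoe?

No

Counting alone: the boatman can take at most 1 across per trip to the right bank, so moving all 8 needs at least 8 loaded trips out, with a return between consecutive ones — at least 15 crossings.
The safety rule pushes this higher. Following every safe sequence of crossings, the most of the 8 that can be at the right bank as the canoe arrives there on crossing 15 is 7 — never all 8.
So the move cannot be finished within 15 crossings. (The shortest complete plan takes 17:)
1. Boatman goes to the right bank with the mantis.
2. Boatman goes back to the left bank alone.
3. Boatman goes to the right bank with the toad.
4. Boatman goes back to the left bank with the mantis.
5. Boatman goes to the right bank with the hawk.
6. Boatman goes back to the left bank alone.
7. Boatman goes to the right bank with the beetle.
8. Boatman goes back to the left bank alone.
9. Boatman goes to the right bank with the worm.
10. Boatman goes back to the left bank alone.
11. Boatman goes to the right bank with the snake.
12. Boatman goes back to the left bank alone.
13. Boatman goes to the right bank with the cricket.
14. Boatman goes back to the left bank alone.
15. Boatman goes to the right bank with the moth.
16. Boatman goes back to the left bank alone.
17. Boatman goes to the right bank with the mantis.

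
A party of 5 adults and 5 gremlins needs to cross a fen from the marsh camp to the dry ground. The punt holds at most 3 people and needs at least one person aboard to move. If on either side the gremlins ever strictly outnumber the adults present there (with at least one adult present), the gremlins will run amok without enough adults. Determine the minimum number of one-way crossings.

11

Counting alone: each trip to the dry ground takes at most 3 across and each return brings at least 1 back, so after t trips out (and t−1 returns) at most 3t − (t−1) of the 10 are across; that first reaches 10 at t = 5, so at least 9 crossings are needed.
The safety rule pushes this higher. Following every safe sequence of crossings, the most of the 10 that can be at the dry ground as the punt arrives there on crossing 9 is 9 — never all 10.
So no plan with fewer than 11 crossings exists, and this one achieves 11:
1. 2 gremlins → the dry ground.  (the marsh camp: 5A 3G; the dry ground: 0A 2G)
2. 1 gremlin ← the marsh camp.  (the marsh camp: 5A 4G; the dry ground: 0A 1G)
3. 3 gremlins → the dry ground.  (the marsh camp: 5A 1G; the dry ground: 0A 4G)
4. 1 gremlin ← the marsh camp.  (the marsh camp: 5A 2G; the dry ground: 0A 3G)
5. 3 adults → the dry ground.  (the marsh camp: 2A 2G; the dry ground: 3A 3G)
6. 1 adult and 1 gremlin ← the marsh camp.  (the marsh camp: 3A 3G; the dry ground: 2A 2G)
7. 3 adults → the dry ground.  (the marsh camp: 0A 3G; the dry ground: 5A 2G)
8. 1 gremlin ← the marsh camp.  (the marsh camp: 0A 4G; the dry ground: 5A 1G)
9. 2 gremlins → the dry ground.  (the marsh camp: 0A 2G; the dry ground: 5A 3G)
10. 1 gremlin ← the marsh camp.  (the marsh camp: 0A 3G; the dry ground: 5A 2G)
11. 3 gremlins → the dry ground.  (the marsh camp: 0A 0G; the dry ground: 5A 5G)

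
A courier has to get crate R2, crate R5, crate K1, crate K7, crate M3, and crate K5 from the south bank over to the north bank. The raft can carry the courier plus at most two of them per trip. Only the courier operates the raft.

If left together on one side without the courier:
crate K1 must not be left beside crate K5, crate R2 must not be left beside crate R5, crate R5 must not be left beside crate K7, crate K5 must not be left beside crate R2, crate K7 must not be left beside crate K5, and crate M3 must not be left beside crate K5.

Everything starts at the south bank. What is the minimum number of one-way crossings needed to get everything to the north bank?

7

Counting alone: the courier can take at most 2 across per trip to the north bank, so moving all 6 needs at least 3 loaded trips out, with a return between consecutive ones — at least 5 crossings.
The safety rule pushes this higher. Following every safe sequence of crossings, the most of the 6 that can be at the north bank as the raft arrives there on crossing 5 is 5 — never all 6.
So no plan with fewer than 7 crossings exists, and this one achieves 7:
1. Courier goes to the north bank with crate K5 and crate R5.
2. Courier goes back to the south bank alone.
3. Courier goes to the north bank with crate K1 and crate R2.
4. Courier goes back to the south bank with crate K5 and crate R5.
5. Courier goes to the north bank with crate K7 and crate M3.
6. Courier goes back to the south bank alone.
7. Courier goes to the north bank with crate K5 and crate R5.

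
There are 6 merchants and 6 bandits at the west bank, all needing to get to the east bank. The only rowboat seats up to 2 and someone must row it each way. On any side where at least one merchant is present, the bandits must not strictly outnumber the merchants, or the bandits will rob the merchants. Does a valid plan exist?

Following every safe sequence of crossings from the start, the most of the 12 that can be at the east bank as the rowboat arrives there on crossings 1, 3, 5, 7, 9 is 2, 3, 4, 5, 6 respectively; the best ever achieved is 6 of 12.
From crossing 11 on, no configuration arises that was not already reachable earlier: only 15 distinct safe configurations (who is on which side, and where the rowboat is) can ever be reached, none of them has everyone across, and every continuation just revisits them. They are: 0 merchants + 0 bandits across (rowboat back at the start); 0 merchants + 1 bandit across (rowboat there); 0 merchants + 1 bandit across (rowboat back at the start); 0 merchants + 2 bandits across (rowboat there); 0 merchants + 2 bandits across (rowboat back at the start); 0 merchants + 3 bandits across (rowboat there); 0 merchants + 3 bandits across (rowboat back at the start); 0 merchants + 4 bandits across (rowboat there); 0 merchants + 4 bandits across (rowboat back at the start); 0 merchants + 5 bandits across (rowboat there); 0 merchants + 5 bandits across (rowboat back at the start); 0 merchants + 6 bandits across (rowboat there); 1 merchant + 1 bandit across (rowboat there); 1 merchant + 1 bandit across (rowboat back at the start); 2 merchants + 2 bandits across (rowboat there). So no valid plan exists.

No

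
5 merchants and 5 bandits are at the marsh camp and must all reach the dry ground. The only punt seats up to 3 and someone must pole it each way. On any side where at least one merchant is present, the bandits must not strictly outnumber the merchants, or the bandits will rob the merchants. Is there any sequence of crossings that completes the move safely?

1. 2 bandits → the dry ground.  (the marsh camp: 5M 3B; the dry ground: 0M 2B)
2. 1 bandit ← the marsh camp.  (the marsh camp: 5M 4B; the dry ground: 0M 1B)
3. 3 bandits → the dry ground.  (the marsh camp: 5M 1B; the dry ground: 0M 4B)
4. 1 bandit ← the marsh camp.  (the marsh camp: 5M 2B; the dry ground: 0M 3B)
5. 3 merchants → the dry ground.  (the marsh camp: 2M 2B; the dry ground: 3M 3B)
6. 1 merchant and 1 bandit ← the marsh camp.  (the marsh camp: 3M 3B; the dry ground: 2M 2B)
7. 3 merchants → the dry ground.  (the marsh camp: 0M 3B; the dry ground: 5M 2B)
8. 1 bandit ← the marsh camp.  (the marsh camp: 0M 4B; the dry ground: 5M 1B)
9. 2 bandits → the dry ground.  (the marsh camp: 0M 2B; the dry ground: 5M 3B)
10. 1 bandit ← the marsh camp.  (the marsh camp: 0M 3B; the dry ground: 5M 2B)
11. 3 bandits → the dry ground.  (the marsh camp: 0M 0B; the dry ground: 5M 5B)

Yes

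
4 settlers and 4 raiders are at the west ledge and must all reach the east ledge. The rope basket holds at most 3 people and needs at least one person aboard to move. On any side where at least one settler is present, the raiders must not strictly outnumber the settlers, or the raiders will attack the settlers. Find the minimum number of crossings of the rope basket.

9

Counting alone: each trip to the east ledge takes at most 3 across and each return brings at least 1 back, so after t trips out (and t−1 returns) at most 3t − (t−1) of the 8 are across; that first reaches 8 at t = 4, so at least 7 crossings are needed.
The safety rule pushes this higher. Following every safe sequence of crossings, the most of the 8 that can be at the east ledge as the rope basket arrives there on crossing 7 is 7 — never all 8.
So no plan with fewer than 9 crossings exists, and this one achieves 9:
1. 2 raiders → the east ledge.  (the west ledge: 4S 2R; the east ledge: 0S 2R)
2. 1 raider ← the west ledge.  (the west ledge: 4S 3R; the east ledge: 0S 1R)
3. 3 raiders → the east ledge.  (the west ledge: 4S 0R; the east ledge: 0S 4R)
4. 1 raider ← the west ledge.  (the west ledge: 4S 1R; the east ledge: 0S 3R)
5. 3 settlers → the east ledge.  (the west ledge: 1S 1R; the east ledge: 3S 3R)
6. 1 settler and 1 raider ← the west ledge.  (the west ledge: 2S 2R; the east ledge: 2S 2R)
7. 2 settlers → the east ledge.  (the west ledge: 0S 2R; the east ledge: 4S 2R)
8. 1 raider ← the west ledge.  (the west ledge: 0S 3R; the east ledge: 4S 1R)
9. 3 raiders → the east ledge.  (the west ledge: 0S 0R; the east ledge: 4S 4R)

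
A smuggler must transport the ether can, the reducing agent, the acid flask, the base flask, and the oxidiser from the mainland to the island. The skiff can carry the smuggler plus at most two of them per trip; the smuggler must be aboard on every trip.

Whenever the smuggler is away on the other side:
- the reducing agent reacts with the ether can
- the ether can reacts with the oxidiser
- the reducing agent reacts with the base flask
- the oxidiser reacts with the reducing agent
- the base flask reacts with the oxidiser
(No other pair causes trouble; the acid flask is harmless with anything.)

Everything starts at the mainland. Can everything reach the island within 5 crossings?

No

Counting alone: the smuggler can take at most 2 across per trip to the island, so moving all 5 needs at least 3 loaded trips out, with a return between consecutive ones — at least 5 crossings.
The safety rule pushes this higher. Following every safe sequence of crossings, the most of the 5 that can be at the island as the skiff arrives there on crossing 5 is 4 — never all 5.
So the move cannot be finished within 5 crossings. (The shortest complete plan takes 7:)
1. Smuggler goes to the island with the oxidiser and the reducing agent.  [the mainland: the acid flask, the base flask, the ether can | the island: the oxidiser, the reducing agent]
2. Smuggler goes back to the mainland with the reducing agent.  [the mainland: the acid flask, the base flask, the ether can, the reducing agent | the island: the oxidiser]
3. Smuggler goes to the island with the base flask and the ether can.  [the mainland: the acid flask, the reducing agent | the island: the base flask, the ether can, the oxidiser]
4. Smuggler goes back to the mainland with the oxidiser.  [the mainland: the acid flask, the oxidiser, the reducing agent | the island: the base flask, the ether can]
5. Smuggler goes to the island with the acid flask and the reducing agent.  [the mainland: the oxidiser | the island: the acid flask, the base flask, the ether can, the reducing agent]
6. Smuggler goes back to the mainland with the reducing agent.  [the mainland: the oxidiser, the reducing agent | the island: the acid flask, the base flask, the ether can]
7. Smuggler goes to the island with the oxidiser and the reducing agent.  [the mainland: — | the island: the acid flask, the base flask, the ether can, the oxidiser, the reducing agent]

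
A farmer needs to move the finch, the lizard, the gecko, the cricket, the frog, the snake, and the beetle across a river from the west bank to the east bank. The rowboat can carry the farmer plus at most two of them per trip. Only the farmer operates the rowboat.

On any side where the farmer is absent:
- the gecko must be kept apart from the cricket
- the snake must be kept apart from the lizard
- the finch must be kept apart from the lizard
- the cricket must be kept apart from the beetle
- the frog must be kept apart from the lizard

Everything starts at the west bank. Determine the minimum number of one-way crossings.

9

Counting alone: the farmer can take at most 2 across per trip to the east bank, so moving all 7 needs at least 4 loaded trips out, with a return between consecutive ones — at least 7 crossings.
The safety rule pushes this higher. Following every safe sequence of crossings, the most of the 7 that can be at the east bank as the rowboat arrives there on crossing 7 is 6 — never all 7.
So no plan with fewer than 9 crossings exists, and this one achieves 9:
1. Farmer goes to the east bank with the cricket and the lizard.
2. Farmer goes back to the west bank alone.
3. Farmer goes to the east bank with the finch.
4. Farmer goes back to the west bank with the lizard.
5. Farmer goes to the east bank with the frog and the snake.
6. Farmer goes back to the west bank alone.
7. Farmer goes to the east bank with the beetle and the gecko.
8. Farmer goes back to the west bank with the cricket.
9. Farmer goes to the east bank with the cricket and the lizard.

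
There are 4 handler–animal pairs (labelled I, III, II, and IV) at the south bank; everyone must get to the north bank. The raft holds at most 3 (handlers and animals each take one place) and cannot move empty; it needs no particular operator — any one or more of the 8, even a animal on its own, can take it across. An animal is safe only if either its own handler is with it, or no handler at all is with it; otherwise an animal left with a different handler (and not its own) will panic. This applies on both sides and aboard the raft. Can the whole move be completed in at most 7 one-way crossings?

Counting alone: each trip to the north bank takes at most 3 across and each return brings at least 1 back, so after t trips out (and t−1 returns) at most 3t − (t−1) of the 8 are across; that first reaches 8 at t = 4, so at least 7 crossings are needed.
The safety rule pushes this higher. Following every safe sequence of crossings, the most of the 8 that can be at the north bank as the raft arrives there on crossing 7 is 7 — never all 8.
So the move cannot be finished within 7 crossings. (The shortest complete plan takes 9:)
1. animal I and handler I cross → the north bank.
2. handler I crosses ← the south bank.
3. animal III, handler I, and handler III cross → the north bank.
4. animal I and handler I cross ← the south bank.
5. handler I, handler II, and handler IV cross → the north bank.
6. animal III crosses ← the south bank.
7. animal I and animal III cross → the north bank.
8. animal I crosses ← the south bank.
9. animal I, animal II, and animal IV cross → the north bank.

No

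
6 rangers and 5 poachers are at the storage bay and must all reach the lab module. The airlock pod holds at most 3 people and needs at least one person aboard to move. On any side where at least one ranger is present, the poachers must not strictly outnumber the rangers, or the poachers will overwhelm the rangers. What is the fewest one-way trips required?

Counting alone: each trip to the lab module takes at most 3 across and each return brings at least 1 back, so after t trips out (and t−1 returns) at most 3t − (t−1) of the 11 are across; that first reaches 11 at t = 5, so at least 9 crossings are needed.
The plan below uses exactly 9 crossings, so it is optimal:
1. 3 poachers → the lab module.  (the storage bay: 6R 2P; the lab module: 0R 3P)
2. 1 poacher ← the storage bay.  (the storage bay: 6R 3P; the lab module: 0R 2P)
3. 3 rangers → the lab module.  (the storage bay: 3R 3P; the lab module: 3R 2P)
4. 1 ranger ← the storage bay.  (the storage bay: 4R 3P; the lab module: 2R 2P)
5. 2 rangers and 1 poacher → the lab module.  (the storage bay: 2R 2P; the lab module: 4R 3P)
6. 1 ranger ← the storage bay.  (the storage bay: 3R 2P; the lab module: 3R 3P)
7. 2 rangers and 1 poacher → the lab module.  (the storage bay: 1R 1P; the lab module: 5R 4P)
8. 1 ranger ← the storage bay.  (the storage bay: 2R 1P; the lab module: 4R 4P)
9. 2 rangers and 1 poacher → the lab module.  (the storage bay: 0R 0P; the lab module: 6R 5P)

9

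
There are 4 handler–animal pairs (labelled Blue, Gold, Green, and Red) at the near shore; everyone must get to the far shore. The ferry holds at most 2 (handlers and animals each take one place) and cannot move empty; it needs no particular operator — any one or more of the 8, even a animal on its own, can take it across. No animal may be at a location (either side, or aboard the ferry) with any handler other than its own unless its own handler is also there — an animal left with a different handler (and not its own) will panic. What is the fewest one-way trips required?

Following every safe sequence of crossings from the start, the most of the 8 that can be at the far shore as the ferry arrives there on crossings 1, 3, 5 is 2, 3, 4 respectively; the best ever achieved is 4 of 8.
From crossing 7 on, no configuration arises that was not already reachable earlier: only 44 distinct safe configurations (who is on which side, and where the ferry is) can ever be reached, none of them has everyone across, and every continuation just revisits them. So no valid plan exists.

impossible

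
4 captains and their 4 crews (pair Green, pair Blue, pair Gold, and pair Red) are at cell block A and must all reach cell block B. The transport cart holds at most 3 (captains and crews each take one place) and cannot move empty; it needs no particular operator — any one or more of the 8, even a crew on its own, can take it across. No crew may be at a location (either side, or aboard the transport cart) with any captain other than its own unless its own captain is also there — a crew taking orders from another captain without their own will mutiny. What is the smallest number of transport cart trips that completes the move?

Counting alone: each trip to cell block B takes at most 3 across and each return brings at least 1 back, so after t trips out (and t−1 returns) at most 3t − (t−1) of the 8 are across; that first reaches 8 at t = 4, so at least 7 crossings are needed.
The safety rule pushes this higher. Following every safe sequence of crossings, the most of the 8 that can be at cell block B as the transport cart arrives there on crossing 7 is 7 — never all 8.
So no plan with fewer than 9 crossings exists, and this one achieves 9:
1. captain Green and crew Green cross → cell block B.
2. captain Green crosses ← cell block A.
3. captain Blue, captain Green, and crew Blue cross → cell block B.
4. captain Green and crew Green cross ← cell block A.
5. captain Gold, captain Green, and captain Red cross → cell block B.
6. crew Blue crosses ← cell block A.
7. crew Blue and crew Green cross → cell block B.
8. crew Green crosses ← cell block A.
9. crew Gold, crew Green, and crew Red cross → cell block B.

9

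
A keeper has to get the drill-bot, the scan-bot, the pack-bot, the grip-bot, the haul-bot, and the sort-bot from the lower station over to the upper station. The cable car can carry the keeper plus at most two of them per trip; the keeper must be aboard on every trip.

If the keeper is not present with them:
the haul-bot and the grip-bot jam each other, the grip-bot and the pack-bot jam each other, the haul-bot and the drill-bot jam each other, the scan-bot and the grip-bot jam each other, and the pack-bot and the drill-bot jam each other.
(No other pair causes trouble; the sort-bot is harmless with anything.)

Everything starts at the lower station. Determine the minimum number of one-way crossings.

Counting alone: the keeper can take at most 2 across per trip to the upper station, so moving all 6 needs at least 3 loaded trips out, with a return between consecutive ones — at least 5 crossings.
The safety rule pushes this higher. Following every safe sequence of crossings, the most of the 6 that can be at the upper station as the cable car arrives there on crossing 5 is 5 — never all 6.
So no plan with fewer than 7 crossings exists, and this one achieves 7:
1. Keeper goes to the upper station with the drill-bot and the grip-bot.  [the lower station: the haul-bot, the pack-bot, the scan-bot, the sort-bot | the upper station: the drill-bot, the grip-bot]
2. Keeper goes back to the lower station alone.  [the lower station: the haul-bot, the pack-bot, the scan-bot, the sort-bot | the upper station: the drill-bot, the grip-bot]
3. Keeper goes to the upper station with the pack-bot and the scan-bot.  [the lower station: the haul-bot, the sort-bot | the upper station: the drill-bot, the grip-bot, the pack-bot, the scan-bot]
4. Keeper goes back to the lower station with the drill-bot and the grip-bot.  [the lower station: the drill-bot, the grip-bot, the haul-bot, the sort-bot | the upper station: the pack-bot, the scan-bot]
5. Keeper goes to the upper station with the haul-bot and the sort-bot.  [the lower station: the drill-bot, the grip-bot | the upper station: the haul-bot, the pack-bot, the scan-bot, the sort-bot]
6. Keeper goes back to the lower station alone.  [the lower station: the drill-bot, the grip-bot | the upper station: the haul-bot, the pack-bot, the scan-bot, the sort-bot]
7. Keeper goes to the upper station with the drill-bot and the grip-bot.  [the lower station: — | the upper station: the drill-bot, the grip-bot, the haul-bot, the pack-bot, the scan-bot, the sort-bot]

7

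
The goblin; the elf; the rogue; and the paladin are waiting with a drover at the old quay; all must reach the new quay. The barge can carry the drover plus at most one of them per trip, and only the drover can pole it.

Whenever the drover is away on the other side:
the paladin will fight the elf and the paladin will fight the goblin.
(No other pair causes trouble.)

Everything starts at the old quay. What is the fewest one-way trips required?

9

Counting alone: the drover can take at most 1 across per trip to the new quay, so moving all 4 needs at least 4 loaded trips out, with a return between consecutive ones — at least 7 crossings.
The safety rule pushes this higher. Following every safe sequence of crossings, the most of the 4 that can be at the new quay as the barge arrives there on crossing 7 is 3 — never all 4.
So no plan with fewer than 9 crossings exists, and this one achieves 9:
1. Drover goes to the new quay with the paladin.  [the old quay: the elf, the goblin, the rogue | the new quay: the paladin]
2. Drover goes back to the old quay alone.  [the old quay: the elf, the goblin, the rogue | the new quay: the paladin]
3. Drover goes to the new quay with the goblin.  [the old quay: the elf, the rogue | the new quay: the goblin, the paladin]
4. Drover goes back to the old quay with the paladin.  [the old quay: the elf, the paladin, the rogue | the new quay: the goblin]
5. Drover goes to the new quay with the elf.  [the old quay: the paladin, the rogue | the new quay: the elf, the goblin]
6. Drover goes back to the old quay alone.  [the old quay: the paladin, the rogue | the new quay: the elf, the goblin]
7. Drover goes to the new quay with the rogue.  [the old quay: the paladin | the new quay: the elf, the goblin, the rogue]
8. Drover goes back to the old quay alone.  [the old quay: the paladin | the new quay: the elf, the goblin, the rogue]
9. Drover goes to the new quay with the paladin.  [the old quay: — | the new quay: the elf, the goblin, the paladin, the rogue]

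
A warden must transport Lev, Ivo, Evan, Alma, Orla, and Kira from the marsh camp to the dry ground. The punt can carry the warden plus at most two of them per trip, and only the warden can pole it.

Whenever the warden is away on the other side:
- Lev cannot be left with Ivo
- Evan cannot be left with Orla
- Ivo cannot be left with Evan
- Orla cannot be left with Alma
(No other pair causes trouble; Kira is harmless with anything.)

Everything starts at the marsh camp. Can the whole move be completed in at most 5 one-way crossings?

Counting alone: the warden can take at most 2 across per trip to the dry ground, so moving all 6 needs at least 3 loaded trips out, with a return between consecutive ones — at least 5 crossings.
The safety rule pushes this higher. Following every safe sequence of crossings, the most of the 6 that can be at the dry ground as the punt arrives there on crossing 5 is 5 — never all 6.
So the move cannot be finished within 5 crossings. (The shortest complete plan takes 7:)
1. Warden goes to the dry ground with Ivo and Orla.  [the marsh camp: Alma, Evan, Kira, Lev | the dry ground: Ivo, Orla]
2. Warden goes back to the marsh camp alone.  [the marsh camp: Alma, Evan, Kira, Lev | the dry ground: Ivo, Orla]
3. Warden goes to the dry ground with Evan and Lev.  [the marsh camp: Alma, Kira | the dry ground: Evan, Ivo, Lev, Orla]
4. Warden goes back to the marsh camp with Ivo and Orla.  [the marsh camp: Alma, Ivo, Kira, Orla | the dry ground: Evan, Lev]
5. Warden goes to the dry ground with Alma and Kira.  [the marsh camp: Ivo, Orla | the dry ground: Alma, Evan, Kira, Lev]
6. Warden goes back to the marsh camp alone.  [the marsh camp: Ivo, Orla | the dry ground: Alma, Evan, Kira, Lev]
7. Warden goes to the dry ground with Ivo and Orla.  [the marsh camp: — | the dry ground: Alma, Evan, Ivo, Kira, Lev, Orla]

No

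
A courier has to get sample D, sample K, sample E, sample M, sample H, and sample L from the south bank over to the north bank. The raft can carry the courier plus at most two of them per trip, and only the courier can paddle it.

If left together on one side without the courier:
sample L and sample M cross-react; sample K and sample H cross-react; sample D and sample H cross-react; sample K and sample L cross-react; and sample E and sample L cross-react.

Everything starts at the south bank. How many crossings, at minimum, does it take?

7

Counting alone: the courier can take at most 2 across per trip to the north bank, so moving all 6 needs at least 3 loaded trips out, with a return between consecutive ones — at least 5 crossings.
The safety rule pushes this higher. Following every safe sequence of crossings, the most of the 6 that can be at the north bank as the raft arrives there on crossing 5 is 5 — never all 6.
So no plan with fewer than 7 crossings exists, and this one achieves 7:
1. Courier goes to the north bank with sample H and sample L.  [the south bank: sample D, sample E, sample K, sample M | the north bank: sample H, sample L]
2. Courier goes back to the south bank alone.  [the south bank: sample D, sample E, sample K, sample M | the north bank: sample H, sample L]
3. Courier goes to the north bank with sample D and sample K.  [the south bank: sample E, sample M | the north bank: sample D, sample H, sample K, sample L]
4. Courier goes back to the south bank with sample H and sample L.  [the south bank: sample E, sample H, sample L, sample M | the north bank: sample D, sample K]
5. Courier goes to the north bank with sample E and sample M.  [the south bank: sample H, sample L | the north bank: sample D, sample E, sample K, sample M]
6. Courier goes back to the south bank alone.  [the south bank: sample H, sample L | the north bank: sample D, sample E, sample K, sample M]
7. Courier goes to the north bank with sample H and sample L.  [the south bank: — | the north bank: sample D, sample E, sample H, sample K, sample L, sample M]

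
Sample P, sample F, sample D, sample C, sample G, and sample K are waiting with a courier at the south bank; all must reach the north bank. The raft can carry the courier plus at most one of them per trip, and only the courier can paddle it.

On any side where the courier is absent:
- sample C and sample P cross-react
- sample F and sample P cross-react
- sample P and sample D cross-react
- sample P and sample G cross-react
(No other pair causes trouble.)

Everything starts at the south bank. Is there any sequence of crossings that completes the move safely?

Following every safe sequence of crossings from the start, the most of the 6 that can be at the north bank as the raft arrives there on crossings 1, 3, 5 is 1, 2, 3 respectively; the best ever achieved is 3 of 6.
From crossing 7 on, no configuration arises that was not already reachable earlier: only 22 distinct safe configurations (who is on which side, and where the raft is) can ever be reached, none of them has everyone across, and every continuation just revisits them. So no valid plan exists.

No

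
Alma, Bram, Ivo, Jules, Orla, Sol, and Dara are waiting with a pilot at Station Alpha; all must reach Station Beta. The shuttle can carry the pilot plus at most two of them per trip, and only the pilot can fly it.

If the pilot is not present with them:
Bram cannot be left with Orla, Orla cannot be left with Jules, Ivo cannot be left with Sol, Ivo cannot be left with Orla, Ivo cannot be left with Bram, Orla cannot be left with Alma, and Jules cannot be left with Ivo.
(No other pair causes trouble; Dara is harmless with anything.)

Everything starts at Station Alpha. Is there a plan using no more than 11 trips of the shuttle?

Yes

Yes — this plan uses 11 crossings (≤ 11):
1. Pilot goes to Station Beta with Ivo and Orla.
2. Pilot goes back to Station Alpha with Ivo.
3. Pilot goes to Station Beta with Alma and Ivo.
4. Pilot goes back to Station Alpha with Orla.
5. Pilot goes to Station Beta with Bram and Jules.
6. Pilot goes back to Station Alpha with Ivo.
7. Pilot goes to Station Beta with Ivo and Sol.
8. Pilot goes back to Station Alpha with Ivo.
9. Pilot goes to Station Beta with Dara and Ivo.
10. Pilot goes back to Station Alpha with Ivo.
11. Pilot goes to Station Beta with Ivo and Orla.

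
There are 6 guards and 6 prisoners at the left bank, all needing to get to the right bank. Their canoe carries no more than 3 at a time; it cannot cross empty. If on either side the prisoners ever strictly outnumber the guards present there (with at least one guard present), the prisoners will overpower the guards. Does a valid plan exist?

No

Following every safe sequence of crossings from the start, the most of the 12 that can be at the right bank as the canoe arrives there on crossings 1, 3, 5 is 3, 5, 6 respectively; the best ever achieved is 6 of 12.
From crossing 7 on, no configuration arises that was not already reachable earlier: only 17 distinct safe configurations (who is on which side, and where the canoe is) can ever be reached, none of them has everyone across, and every continuation just revisits them. They are: 0 guards + 0 prisoners across (canoe back at the start); 0 guards + 1 prisoner across (canoe there); 0 guards + 1 prisoner across (canoe back at the start); 0 guards + 2 prisoners across (canoe there); 0 guards + 2 prisoners across (canoe back at the start); 0 guards + 3 prisoners across (canoe there); 0 guards + 3 prisoners across (canoe back at the start); 0 guards + 4 prisoners across (canoe there); 0 guards + 4 prisoners across (canoe back at the start); 0 guards + 5 prisoners across (canoe there); 0 guards + 5 prisoners across (canoe back at the start); 0 guards + 6 prisoners across (canoe there); 1 guard + 1 prisoner across (canoe there); 1 guard + 1 prisoner across (canoe back at the start); 2 guards + 2 prisoners across (canoe there); 2 guards + 2 prisoners across (canoe back at the start); 3 guards + 3 prisoners across (canoe there). So no valid plan exists.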